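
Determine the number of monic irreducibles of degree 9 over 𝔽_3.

2184

By the necklace-counting formula, N_3(9) = (1/9) Σ_{d|9} μ(9/d)·3^d.
Divisors of 9: 1, 3, 9; μ(9/d) for each: 0, -1, 1.
Σ = − 3^3 + 3^9 = 19656.
N = 19656/9 = 2184.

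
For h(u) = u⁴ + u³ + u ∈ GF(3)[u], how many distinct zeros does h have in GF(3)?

Evaluate at each of the 3 elements of GF(3):
h(0) = 0 → root; h(1) = 0 → root; h(2) = 2.
Roots: {0, 1}.

2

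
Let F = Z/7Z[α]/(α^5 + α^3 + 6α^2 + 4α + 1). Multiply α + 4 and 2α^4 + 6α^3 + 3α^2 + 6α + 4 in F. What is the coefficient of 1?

0

Multiply in Z/7Z[α]: (α + 4)·(2α^4 + 6α^3 + 3α^2 + 6α + 4) = 2α^5 + 6α^3 + 4α^2 + 2.
Reduce using α^5 ≡ 6α^3 + α^2 + 3α + 6 (mod α^5 + α^3 + 6α^2 + 4α + 1).
Reduced: 4α^3 + 6α^2 + 6α.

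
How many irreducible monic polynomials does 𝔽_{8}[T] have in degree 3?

Gauss's count: N_{8}(3) = (1/3) Σ_{d|3} μ(3/d)·8^d.
Divisors of 3: 1, 3; μ(3/d) for each: -1, 1.
Σ = − 8^1 + 8^3 = 504.
N = 504/3 = 168.

168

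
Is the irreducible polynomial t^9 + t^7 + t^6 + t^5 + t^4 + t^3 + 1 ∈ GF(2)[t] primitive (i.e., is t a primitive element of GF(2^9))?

Yes

Write f(t) = t^9 + t^7 + t^6 + t^5 + t^4 + t^3 + 1.
|GF(2^9)^×| = 2^9 − 1 = 511. Prime factorization: 511 = 7·73.
f is primitive ⇔ t has order 511 in GF(2)[t]/(f), i.e. t^(511/q) ≠ 1 for each prime q | 511.
t^(73) mod f = t^7 + t^6 + t^4.
t^(7) mod f = t^7.
None equal 1, so t has full order 511; f is primitive.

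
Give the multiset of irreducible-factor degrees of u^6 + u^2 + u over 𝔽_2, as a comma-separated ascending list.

1, 2, 3

Write h(u) = u^6 + u^2 + u.
Roots in 𝔽_2: h(0) = 0 → root; h(1) = 1.
Linear factors from roots: (u).
Complete factorization: h(u) = (u)·(u^2 + u + 1)·(u^3 + u^2 + 1).
Factor degrees with multiplicity: 1 + 2 + 3 = 6.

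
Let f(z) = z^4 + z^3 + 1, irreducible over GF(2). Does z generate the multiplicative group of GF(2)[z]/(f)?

Yes

|GF(2^4)^×| = 2^4 − 1 = 15. Prime factorization: 15 = 3·5.
f is primitive ⇔ z has order 15 in GF(2)[z]/(f), i.e. z^(15/q) ≠ 1 for each prime q | 15.
z^(5) mod f = z^3 + z + 1.
z^(3) mod f = z^3.
None equal 1, so z has full order 15; f is primitive.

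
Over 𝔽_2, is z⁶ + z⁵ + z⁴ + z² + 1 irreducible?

Yes

Write g(z) = z⁶ + z⁵ + z⁴ + z² + 1.
Check for roots in 𝔽_2: g(0) = 1; g(1) = 1.
No roots, so no linear factors.
Monic irreducibles of degree 2 over GF(2): z² + z + 1.
None of them divide g (all give nonzero remainder).
Monic irreducibles of degree 3 over GF(2): z³ + z + 1, z³ + z² + 1.
None of them divide g (all give nonzero remainder).
No irreducible factor of degree ≤ 3 exists, so g is irreducible over GF(2).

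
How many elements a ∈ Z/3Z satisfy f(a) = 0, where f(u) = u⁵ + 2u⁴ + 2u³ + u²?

Evaluate at each of the 3 elements of Z/3Z:
f(0) = 0 → root; f(1) = 0 → root; f(2) = 0 → root.
Roots: {0, 1, 2}.

3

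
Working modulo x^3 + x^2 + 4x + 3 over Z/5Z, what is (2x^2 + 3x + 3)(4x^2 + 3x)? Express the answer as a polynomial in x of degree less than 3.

Multiply in Z/5Z[x]: (2x^2 + 3x + 3)·(4x^2 + 3x) = 3x^4 + 3x^3 + x^2 + 4x.
Reduce using x^3 ≡ 4x^2 + x + 2 (mod x^3 + x^2 + 4x + 3).
Reduced: 4x^2.

4x^2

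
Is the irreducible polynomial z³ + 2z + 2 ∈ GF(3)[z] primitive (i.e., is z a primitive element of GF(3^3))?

Write f(z) = z³ + 2z + 2.
|GF(3^3)^×| = 3^3 − 1 = 26. Prime factorization: 26 = 2·13.
f is primitive ⇔ z has order 26 in GF(3)[z]/(f), i.e. z^(26/q) ≠ 1 for each prime q | 26.
z^(13) mod f = 1
z^(2) mod f = z².
Since z^(13) = 1, the order of z divides 13 < 26; not primitive.

No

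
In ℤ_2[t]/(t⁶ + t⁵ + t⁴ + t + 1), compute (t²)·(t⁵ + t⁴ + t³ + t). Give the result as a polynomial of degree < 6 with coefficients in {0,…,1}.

Multiply in ℤ_2[t]: (t²)·(t⁵ + t⁴ + t³ + t) = t⁷ + t⁶ + t⁵ + t³.
Reduce using t⁶ ≡ t⁵ + t⁴ + t + 1 (mod t⁶ + t⁵ + t⁴ + t + 1).
Reduced: t³ + t² + t.

t^3 + t^2 + t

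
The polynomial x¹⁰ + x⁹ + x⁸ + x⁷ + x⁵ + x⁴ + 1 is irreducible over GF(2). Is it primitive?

Write f(x) = x¹⁰ + x⁹ + x⁸ + x⁷ + x⁵ + x⁴ + 1.
|GF(2^10)^×| = 2^10 − 1 = 1023. Prime factorization: 1023 = 3·11·31.
f is primitive ⇔ x has order 1023 in GF(2)[x]/(f), i.e. x^(1023/q) ≠ 1 for each prime q | 1023.
x^(341) mod f = x⁷ + x⁶ + x³ + x.
x^(93) mod f = x⁹ + x⁸ + x⁶ + x.
x^(33) mod f = x⁹ + x⁶ + x⁵ + x².
None equal 1, so x has full order 1023; f is primitive.

Yes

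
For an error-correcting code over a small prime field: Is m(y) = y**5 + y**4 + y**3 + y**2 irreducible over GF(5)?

No

Check for roots in GF(5): m(0) = 0 → root; m(1) = 4; m(2) = 0 → root; m(3) = 0 → root; m(4) = 0 → root.
m(0) = 0, so (y) divides m(y); m is reducible.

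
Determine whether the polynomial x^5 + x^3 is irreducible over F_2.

No

Write f(x) = x^5 + x^3.
Check for roots in F_2: f(0) = 0 → root; f(1) = 0 → root.
f(0) = 0, so (x) divides f(x); f is reducible.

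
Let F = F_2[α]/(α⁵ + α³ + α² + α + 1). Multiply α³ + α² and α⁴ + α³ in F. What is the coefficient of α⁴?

Multiply in F_2[α]: (α³ + α²)·(α⁴ + α³) = α⁷ + α⁵.
Reduce using α⁵ ≡ α³ + α² + α + 1 (mod α⁵ + α³ + α² + α + 1).
Reduced: α⁴ + α³ + α².

1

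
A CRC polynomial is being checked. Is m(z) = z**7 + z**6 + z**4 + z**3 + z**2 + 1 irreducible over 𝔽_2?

Check for roots in 𝔽_2: m(0) = 1; m(1) = 0 → root.
m(1) = 0, so (z − 1) divides m(z); m is reducible.

No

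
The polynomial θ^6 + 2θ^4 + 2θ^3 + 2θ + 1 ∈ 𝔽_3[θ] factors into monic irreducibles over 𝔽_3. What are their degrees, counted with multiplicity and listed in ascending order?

Write h(θ) = θ^6 + 2θ^4 + 2θ^3 + 2θ + 1.
Roots in 𝔽_3: h(0) = 1; h(1) = 2; h(2) = 0 → root.
Linear factors from roots: (θ + 1).
Complete factorization: h(θ) = (θ + 1)^3·(θ^3 + 2θ + 1).
Factor degrees with multiplicity: 1 + 1 + 1 + 3 = 6.

1, 1, 1, 3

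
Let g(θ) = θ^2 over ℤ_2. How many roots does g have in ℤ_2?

1

Evaluate at each of the 2 elements of ℤ_2:
g(0) = 0 → root; g(1) = 1.
Roots: {0}.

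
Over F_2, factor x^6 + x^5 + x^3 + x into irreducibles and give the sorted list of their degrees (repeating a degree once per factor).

1, 1, 4

Write g(x) = x^6 + x^5 + x^3 + x.
Roots in F_2: g(0) = 0 → root; g(1) = 0 → root.
Linear factors from roots: (x), (x + 1).
Complete factorization: g(x) = (x)·(x + 1)·(x^4 + x + 1).
Factor degrees with multiplicity: 1 + 1 + 4 = 6.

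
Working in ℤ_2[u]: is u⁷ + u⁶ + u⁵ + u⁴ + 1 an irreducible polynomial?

Yes

Write g(u) = u⁷ + u⁶ + u⁵ + u⁴ + 1.
Check for roots in ℤ_2: g(0) = 1; g(1) = 1.
No roots, so no linear factors.
Monic irreducibles of degree 2 over GF(2): u² + u + 1.
None of them divide g (all give nonzero remainder).
Monic irreducibles of degree 3 over GF(2): u³ + u + 1, u³ + u² + 1.
None of them divide g (all give nonzero remainder).
No irreducible factor of degree ≤ 3 exists, so g is irreducible over GF(2).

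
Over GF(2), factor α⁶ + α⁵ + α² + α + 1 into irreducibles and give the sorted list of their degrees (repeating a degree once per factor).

Write g(α) = α⁶ + α⁵ + α² + α + 1.
Roots in GF(2): g(0) = 1; g(1) = 1.
Complete factorization: g(α) = (α⁶ + α⁵ + α² + α + 1).
Factor degrees with multiplicity: 6 = 6.

6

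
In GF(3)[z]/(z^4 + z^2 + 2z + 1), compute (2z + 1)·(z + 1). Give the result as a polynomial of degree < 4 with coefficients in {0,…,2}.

Multiply in GF(3)[z]: (2z + 1)·(z + 1) = 2z^2 + 1.
Reduced: 2z^2 + 1.

2z^2 + 1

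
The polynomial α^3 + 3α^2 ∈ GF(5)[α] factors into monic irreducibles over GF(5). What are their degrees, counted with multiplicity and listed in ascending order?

Write h(α) = α^3 + 3α^2.
Roots in GF(5): h(0) = 0 → root; h(1) = 4; h(2) = 0 → root; h(3) = 4; h(4) = 2.
Linear factors from roots: (α), (α + 3).
Complete factorization: h(α) = (α + 3)·(α)^2.
Factor degrees with multiplicity: 1 + 1 + 1 = 3.

1, 1, 1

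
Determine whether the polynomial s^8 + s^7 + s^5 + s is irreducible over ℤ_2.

Write f(s) = s^8 + s^7 + s^5 + s.
Check for roots in ℤ_2: f(0) = 0 → root; f(1) = 0 → root.
f(0) = 0, so (s) divides f(s); f is reducible.

No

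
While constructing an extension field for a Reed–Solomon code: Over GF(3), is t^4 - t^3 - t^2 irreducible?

Write h(t) = t^4 - t^3 - t^2.
Check for roots in GF(3): h(0) = 0 → root; h(1) = 2; h(2) = 1.
h(0) = 0, so (t) divides h(t); h is reducible.

No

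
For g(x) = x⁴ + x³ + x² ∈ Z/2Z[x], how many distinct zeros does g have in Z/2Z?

Evaluate at each of the 2 elements of Z/2Z:
g(0) = 0 → root; g(1) = 1.
Roots: {0}.

1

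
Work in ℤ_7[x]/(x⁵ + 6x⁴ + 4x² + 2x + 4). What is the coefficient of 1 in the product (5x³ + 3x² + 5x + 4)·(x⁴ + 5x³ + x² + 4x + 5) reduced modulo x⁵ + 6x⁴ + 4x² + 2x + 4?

5

Multiply in ℤ_7[x]: (5x³ + 3x² + 5x + 4)·(x⁴ + 5x³ + x² + 4x + 5) = 5x⁷ + 4x⁵ + 3x⁴ + 6x³ + 4x² + 6x + 6.
Reduce using x⁵ ≡ x⁴ + 3x² + 5x + 3 (mod x⁵ + 6x⁴ + 4x² + 2x + 4).
Reduced: 6x⁴ + 4x³ + x² + 3x + 5.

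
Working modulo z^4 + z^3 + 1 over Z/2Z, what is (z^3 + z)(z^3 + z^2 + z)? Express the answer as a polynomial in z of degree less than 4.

Multiply in Z/2Z[z]: (z^3 + z)·(z^3 + z^2 + z) = z^6 + z^5 + z^3 + z^2.
Reduce using z^4 ≡ z^3 + 1 (mod z^4 + z^3 + 1).
Reduced: z^3.

z^3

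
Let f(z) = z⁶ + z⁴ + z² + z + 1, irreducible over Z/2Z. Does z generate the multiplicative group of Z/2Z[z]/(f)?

No

|GF(2^6)^×| = 2^6 − 1 = 63. Prime factorization: 63 = 3^2·7.
f is primitive ⇔ z has order 63 in GF(2)[z]/(f), i.e. z^(63/q) ≠ 1 for each prime q | 63.
z^(21) mod f = 1
z^(9) mod f = z⁴ + z² + z.
Since z^(21) = 1, the order of z divides 21 < 63; not primitive.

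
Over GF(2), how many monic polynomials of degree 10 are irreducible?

The number of monic irreducibles of degree 10 over GF(2) is (1/10)·Σ_{d∣10} μ(10/d) 2^d.
Divisors of 10: 1, 2, 5, 10; μ(10/d) for each: 1, -1, -1, 1.
Σ = 2^1 − 2^2 − 2^5 + 2^10 = 990.
N = 990/10 = 99.

99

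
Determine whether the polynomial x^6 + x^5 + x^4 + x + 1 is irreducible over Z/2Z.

Write m(x) = x^6 + x^5 + x^4 + x + 1.
Check for roots in Z/2Z: m(0) = 1; m(1) = 1.
No roots, so no linear factors.
Monic irreducibles of degree 2 over GF(2): x^2 + x + 1.
None of them divide m (all give nonzero remainder).
Monic irreducibles of degree 3 over GF(2): x^3 + x + 1, x^3 + x^2 + 1.
None of them divide m (all give nonzero remainder).
No irreducible factor of degree ≤ 3 exists, so m is irreducible over GF(2).

Yes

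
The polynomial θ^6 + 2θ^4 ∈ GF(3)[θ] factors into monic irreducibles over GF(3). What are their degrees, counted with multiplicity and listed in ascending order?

Write f(θ) = θ^6 + 2θ^4.
Roots in GF(3): f(0) = 0 → root; f(1) = 0 → root; f(2) = 0 → root.
Linear factors from roots: (θ), (θ + 2), (θ + 1).
Complete factorization: f(θ) = (θ + 1)·(θ + 2)·(θ)^4.
Factor degrees with multiplicity: 1 + 1 + 1 + 1 + 1 + 1 = 6.

1, 1, 1, 1, 1, 1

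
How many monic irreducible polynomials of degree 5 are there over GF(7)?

3360

By the necklace-counting formula, N_7(5) = (1/5) Σ_{d|5} μ(5/d)·7^d.
Divisors of 5: 1, 5; μ(5/d) for each: -1, 1.
Σ = − 7^1 + 7^5 = 16800.
N = 16800/5 = 3360.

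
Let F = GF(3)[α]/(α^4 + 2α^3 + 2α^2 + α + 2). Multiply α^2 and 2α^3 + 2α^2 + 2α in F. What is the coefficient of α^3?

2

Multiply in GF(3)[α]: (α^2)·(2α^3 + 2α^2 + 2α) = 2α^5 + 2α^4 + 2α^3.
Reduce using α^4 ≡ α^3 + α^2 + 2α + 1 (mod α^4 + 2α^3 + 2α^2 + α + 2).
Reduced: 2α^3 + 2α^2 + α + 1.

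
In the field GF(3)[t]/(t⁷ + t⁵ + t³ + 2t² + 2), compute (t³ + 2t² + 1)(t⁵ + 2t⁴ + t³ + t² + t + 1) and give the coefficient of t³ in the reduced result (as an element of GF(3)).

Multiply in GF(3)[t]: (t³ + 2t² + 1)·(t⁵ + 2t⁴ + t³ + t² + t + 1) = t⁸ + t⁷ + 2t⁶ + t⁵ + 2t⁴ + t³ + t + 1.
Reduce using t⁷ ≡ 2t⁵ + 2t³ + t² + 1 (mod t⁷ + t⁵ + t³ + 2t² + 2).
Reduced: t⁶ + t⁴ + t³ + t² + 2t + 2.

1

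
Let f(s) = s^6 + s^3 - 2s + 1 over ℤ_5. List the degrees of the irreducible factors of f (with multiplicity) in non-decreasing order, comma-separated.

Roots in ℤ_5: f(0) = 1; f(1) = 1; f(2) = 4; f(3) = 1; f(4) = 3.
Complete factorization: f(s) = (s^6 + s^3 - 2s + 1).
Factor degrees with multiplicity: 6 = 6.

6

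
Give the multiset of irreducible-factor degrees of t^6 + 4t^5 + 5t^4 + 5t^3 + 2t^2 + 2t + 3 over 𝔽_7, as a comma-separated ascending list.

Write h(t) = t^6 + 4t^5 + 5t^4 + 5t^3 + 2t^2 + 2t + 3.
Linear factors from roots: (t + 4), (t + 3), (t + 1).
Complete factorization: h(t) = (t + 3)·(t + 4)·(t + 1)^2·(t^2 + 2t + 2).
Factor degrees with multiplicity: 1 + 1 + 1 + 1 + 2 = 6.

1, 1, 1, 1, 2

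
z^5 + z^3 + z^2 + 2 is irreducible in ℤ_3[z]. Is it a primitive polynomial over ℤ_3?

Write f(z) = z^5 + z^3 + z^2 + 2.
|GF(3^5)^×| = 3^5 − 1 = 242. Prime factorization: 242 = 2·11^2.
f is primitive ⇔ z has order 242 in GF(3)[z]/(f), i.e. z^(242/q) ≠ 1 for each prime q | 242.
z^(121) mod f = 1
z^(22) mod f = z^4 + 2z^2 + 2z + 2.
Since z^(121) = 1, the order of z divides 121 < 242; not primitive.

No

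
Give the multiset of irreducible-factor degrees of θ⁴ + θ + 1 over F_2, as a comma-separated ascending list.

4

Write f(θ) = θ⁴ + θ + 1.
Roots in F_2: f(0) = 1; f(1) = 1.
Complete factorization: f(θ) = (θ⁴ + θ + 1).
Factor degrees with multiplicity: 4 = 4.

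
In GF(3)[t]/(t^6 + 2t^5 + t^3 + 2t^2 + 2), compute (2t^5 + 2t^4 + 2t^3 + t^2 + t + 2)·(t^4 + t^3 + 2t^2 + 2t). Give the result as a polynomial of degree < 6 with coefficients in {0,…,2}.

Multiply in GF(3)[t]: (2t^5 + 2t^4 + 2t^3 + t^2 + t + 2)·(t^4 + t^3 + 2t^2 + 2t) = 2t^9 + t^8 + 2t^7 + 2t^6 + t^5 + t.
Reduce using t^6 ≡ t^5 + 2t^3 + t^2 + 1 (mod t^6 + 2t^5 + t^3 + 2t^2 + 2).
Reduced: 2t^5 + t^4 + 2t^3 + 2t^2 + 2.

2t^5 + t^4 + 2t^3 + 2t^2 + 2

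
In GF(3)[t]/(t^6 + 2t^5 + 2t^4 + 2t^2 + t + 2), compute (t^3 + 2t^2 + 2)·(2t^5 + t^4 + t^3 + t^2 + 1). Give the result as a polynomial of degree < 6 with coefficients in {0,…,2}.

2t^5 + 2t^3 + 2t^2 + t + 2

Multiply in GF(3)[t]: (t^3 + 2t^2 + 2)·(2t^5 + t^4 + t^3 + t^2 + 1) = 2t^8 + 2t^7 + t^5 + t^4 + t^2 + 2.
Reduce using t^6 ≡ t^5 + t^4 + t^2 + 2t + 1 (mod t^6 + 2t^5 + 2t^4 + 2t^2 + t + 2).
Reduced: 2t^5 + 2t^3 + 2t^2 + t + 2.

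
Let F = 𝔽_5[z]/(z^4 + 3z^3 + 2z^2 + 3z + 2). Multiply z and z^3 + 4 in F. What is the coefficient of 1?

3

Multiply in 𝔽_5[z]: (z)·(z^3 + 4) = z^4 + 4z.
Reduce using z^4 ≡ 2z^3 + 3z^2 + 2z + 3 (mod z^4 + 3z^3 + 2z^2 + 3z + 2).
Reduced: 2z^3 + 3z^2 + z + 3.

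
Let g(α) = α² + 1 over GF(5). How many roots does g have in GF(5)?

2

Evaluate at each of the 5 elements of GF(5):
g(0) = 1; g(1) = 2; g(2) = 0 → root; g(3) = 0 → root; g(4) = 2.
Roots: {2, 3}.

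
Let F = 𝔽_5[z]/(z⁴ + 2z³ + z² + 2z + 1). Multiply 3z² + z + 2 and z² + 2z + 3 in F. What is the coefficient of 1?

3

Multiply in 𝔽_5[z]: (3z² + z + 2)·(z² + 2z + 3) = 3z⁴ + 2z³ + 3z² + 2z + 1.
Reduce using z⁴ ≡ 3z³ + 4z² + 3z + 4 (mod z⁴ + 2z³ + z² + 2z + 1).
Reduced: z³ + z + 3.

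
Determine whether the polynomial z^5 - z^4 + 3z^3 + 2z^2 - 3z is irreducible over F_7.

Write m(z) = z^5 - z^4 + 3z^3 + 2z^2 - 3z.
Check for roots in F_7: m(0) = 0 → root; m(1) = 2; m(2) = 0 → root; m(3) = 0 → root; m(4) = 0 → root; m(5) = 5; m(6) = 0 → root.
m(0) = 0, so (z) divides m(z); m is reducible.

No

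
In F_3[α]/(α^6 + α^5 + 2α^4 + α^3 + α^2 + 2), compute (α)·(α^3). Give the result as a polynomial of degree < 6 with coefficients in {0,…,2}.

α^4

Multiply in F_3[α]: (α)·(α^3) = α^4.
Reduced: α^4.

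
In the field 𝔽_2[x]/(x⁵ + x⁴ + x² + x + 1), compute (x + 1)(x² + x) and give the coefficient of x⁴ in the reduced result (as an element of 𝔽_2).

0

Multiply in 𝔽_2[x]: (x + 1)·(x² + x) = x³ + x.
Reduced: x³ + x.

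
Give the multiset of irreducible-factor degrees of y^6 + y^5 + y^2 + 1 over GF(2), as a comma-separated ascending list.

1, 2, 3

Write h(y) = y^6 + y^5 + y^2 + 1.
Roots in GF(2): h(0) = 1; h(1) = 0 → root.
Linear factors from roots: (y + 1).
Complete factorization: h(y) = (y + 1)·(y^2 + y + 1)·(y^3 + y^2 + 1).
Factor degrees with multiplicity: 1 + 2 + 3 = 6.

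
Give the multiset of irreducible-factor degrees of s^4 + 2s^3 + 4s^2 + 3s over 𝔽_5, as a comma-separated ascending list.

1, 1, 1, 1

Write g(s) = s^4 + 2s^3 + 4s^2 + 3s.
Roots in 𝔽_5: g(0) = 0 → root; g(1) = 0 → root; g(2) = 4; g(3) = 0 → root; g(4) = 0 → root.
Linear factors from roots: (s), (s + 4), (s + 2), (s + 1).
Complete factorization: g(s) = (s)·(s + 1)·(s + 2)·(s + 4).
Factor degrees with multiplicity: 1 + 1 + 1 + 1 = 4.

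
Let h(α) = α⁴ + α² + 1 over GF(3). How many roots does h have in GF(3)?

Evaluate at each of the 3 elements of GF(3):
h(0) = 1; h(1) = 0 → root; h(2) = 0 → root.
Roots: {1, 2}.

2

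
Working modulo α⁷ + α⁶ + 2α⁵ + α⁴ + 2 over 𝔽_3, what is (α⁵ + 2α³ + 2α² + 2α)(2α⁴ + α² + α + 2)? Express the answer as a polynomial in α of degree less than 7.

α^6 + α^5 + α^4 + 2α^3 + 2α^2 + 2α

Multiply in 𝔽_3[α]: (α⁵ + 2α³ + 2α² + 2α)·(2α⁴ + α² + α + 2) = 2α⁹ + 2α⁷ + 2α⁶ + 2α⁵ + α⁴ + 2α³ + α.
Reduce using α⁷ ≡ 2α⁶ + α⁵ + 2α⁴ + 1 (mod α⁷ + α⁶ + 2α⁵ + α⁴ + 2).
Reduced: α⁶ + α⁵ + α⁴ + 2α³ + 2α² + 2α.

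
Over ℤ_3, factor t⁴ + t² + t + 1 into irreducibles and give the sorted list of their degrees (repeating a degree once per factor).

4

Write g(t) = t⁴ + t² + t + 1.
Roots in ℤ_3: g(0) = 1; g(1) = 1; g(2) = 2.
Complete factorization: g(t) = (t⁴ + t² + t + 1).
Factor degrees with multiplicity: 4 = 4.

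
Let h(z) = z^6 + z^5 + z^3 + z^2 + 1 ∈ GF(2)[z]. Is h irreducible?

Yes

Check for roots in GF(2): h(0) = 1; h(1) = 1.
No roots, so no linear factors.
Monic irreducibles of degree 2 over GF(2): z^2 + z + 1.
None of them divide h (all give nonzero remainder).
Monic irreducibles of degree 3 over GF(2): z^3 + z + 1, z^3 + z^2 + 1.
None of them divide h (all give nonzero remainder).
No irreducible factor of degree ≤ 3 exists, so h is irreducible over GF(2).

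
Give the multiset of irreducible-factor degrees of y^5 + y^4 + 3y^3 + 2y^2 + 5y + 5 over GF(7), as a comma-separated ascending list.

5

Write h(y) = y^5 + y^4 + 3y^3 + 2y^2 + 5y + 5.
Complete factorization: h(y) = (y^5 + y^4 + 3y^3 + 2y^2 + 5y + 5).
Factor degrees with multiplicity: 5 = 5.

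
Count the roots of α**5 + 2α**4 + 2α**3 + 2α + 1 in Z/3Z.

0

Write P(α) = α**5 + 2α**4 + 2α**3 + 2α + 1.
Evaluate at each of the 3 elements of Z/3Z:
P(0) = 1; P(1) = 2; P(2) = 1.
No element is a root.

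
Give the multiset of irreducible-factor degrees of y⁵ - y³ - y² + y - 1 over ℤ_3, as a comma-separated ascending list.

Write h(y) = y⁵ - y³ - y² + y - 1.
Roots in ℤ_3: h(0) = 2; h(1) = 2; h(2) = 0 → root.
Linear factors from roots: (y + 1).
Complete factorization: h(y) = (y + 1)·(y² + 1)·(y² - y - 1).
Factor degrees with multiplicity: 1 + 2 + 2 = 5.

1, 2, 2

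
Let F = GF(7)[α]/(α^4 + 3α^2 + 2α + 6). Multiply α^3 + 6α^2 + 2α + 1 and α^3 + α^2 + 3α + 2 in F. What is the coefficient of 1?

Multiply in GF(7)[α]: (α^3 + 6α^2 + 2α + 1)·(α^3 + α^2 + 3α + 2) = α^6 + 4α^4 + 2α^3 + 5α^2 + 2.
Reduce using α^4 ≡ 4α^2 + 5α + 1 (mod α^4 + 3α^2 + 2α + 6).
Reduced: 3α^2 + 5α + 3.

3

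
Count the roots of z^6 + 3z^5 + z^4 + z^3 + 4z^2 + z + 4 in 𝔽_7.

Write g(z) = z^6 + 3z^5 + z^4 + z^3 + 4z^2 + z + 4.
Evaluate at each of the 7 elements of 𝔽_7:
g(0) = 4; g(1) = 1; g(2) = 3; g(3) = 6; g(4) = 0 → root; g(5) = 1; g(6) = 5.
Roots: {4}.

1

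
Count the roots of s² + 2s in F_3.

2

Write f(s) = s² + 2s.
Evaluate at each of the 3 elements of F_3:
f(0) = 0 → root; f(1) = 0 → root; f(2) = 2.
Roots: {0, 1}.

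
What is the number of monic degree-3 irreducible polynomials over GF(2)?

2

The number of monic irreducibles of degree 3 over GF(2) is (1/3)·Σ_{d∣3} μ(3/d) 2^d.
Divisors of 3: 1, 3; μ(3/d) for each: -1, 1.
Σ = − 2^1 + 2^3 = 6.
N = 6/3 = 2.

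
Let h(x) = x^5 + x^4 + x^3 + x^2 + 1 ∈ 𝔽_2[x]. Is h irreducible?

Check for roots in 𝔽_2: h(0) = 1; h(1) = 1.
No roots, so no linear factors.
Monic irreducibles of degree 2 over GF(2): x^2 + x + 1.
None of them divide h (all give nonzero remainder).
No irreducible factor of degree ≤ 2 exists, so h is irreducible over GF(2).

Yes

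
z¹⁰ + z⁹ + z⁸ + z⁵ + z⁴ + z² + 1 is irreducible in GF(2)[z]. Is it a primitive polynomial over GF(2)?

Write f(z) = z¹⁰ + z⁹ + z⁸ + z⁵ + z⁴ + z² + 1.
|GF(2^10)^×| = 2^10 − 1 = 1023. Prime factorization: 1023 = 3·11·31.
f is primitive ⇔ z has order 1023 in GF(2)[z]/(f), i.e. z^(1023/q) ≠ 1 for each prime q | 1023.
z^(341) mod f = 1
z^(93) mod f = z⁸ + z⁵ + z³ + z² + z.
z^(33) mod f = z⁸ + z⁶ + z² + 1.
Since z^(341) = 1, the order of z divides 341 < 1023; not primitive.

No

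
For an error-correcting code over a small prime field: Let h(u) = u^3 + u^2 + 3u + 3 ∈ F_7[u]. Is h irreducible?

Check for roots in F_7: h(0) = 3; h(1) = 1; h(2) = 0 → root; h(3) = 6; h(4) = 4; h(5) = 0 → root; h(6) = 0 → root.
h(2) = 0, so (u − 2) divides h(u); h is reducible.

No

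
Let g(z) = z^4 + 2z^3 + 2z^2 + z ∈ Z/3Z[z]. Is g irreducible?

No

Check for roots in Z/3Z: g(0) = 0 → root; g(1) = 0 → root; g(2) = 0 → root.
g(0) = 0, so (z) divides g(z); g is reducible.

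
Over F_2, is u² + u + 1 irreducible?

Yes

Write f(u) = u² + u + 1.
Check for roots in F_2: f(0) = 1; f(1) = 1.
No roots. A degree-2 polynomial over a field with no linear factor is irreducible.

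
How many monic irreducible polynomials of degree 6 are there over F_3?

By the necklace-counting formula, N_3(6) = (1/6) Σ_{d|6} μ(6/d)·3^d.
Divisors of 6: 1, 2, 3, 6; μ(6/d) for each: 1, -1, -1, 1.
Σ = 3^1 − 3^2 − 3^3 + 3^6 = 696.
N = 696/6 = 116.

116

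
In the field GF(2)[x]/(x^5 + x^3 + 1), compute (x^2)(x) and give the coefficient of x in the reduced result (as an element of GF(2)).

Multiply in GF(2)[x]: (x^2)·(x) = x^3.
Reduced: x^3.

0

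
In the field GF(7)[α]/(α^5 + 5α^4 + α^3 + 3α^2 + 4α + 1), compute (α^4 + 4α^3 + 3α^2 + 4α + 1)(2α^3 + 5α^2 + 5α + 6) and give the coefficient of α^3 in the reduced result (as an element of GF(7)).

Multiply in GF(7)[α]: (α^4 + 4α^3 + 3α^2 + 4α + 1)·(2α^3 + 5α^2 + 5α + 6) = 2α^7 + 6α^6 + 3α^5 + 5α^3 + α^2 + α + 6.
Reduce using α^5 ≡ 2α^4 + 6α^3 + 4α^2 + 3α + 6 (mod α^5 + 5α^4 + α^3 + 3α^2 + 4α + 1).
Reduced: 5α^4 + 2α^3 + α^2 + 5α + 6.

2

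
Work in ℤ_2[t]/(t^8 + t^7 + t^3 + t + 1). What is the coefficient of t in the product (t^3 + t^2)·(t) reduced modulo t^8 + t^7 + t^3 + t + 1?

0

Multiply in ℤ_2[t]: (t^3 + t^2)·(t) = t^4 + t^3.
Reduced: t^4 + t^3.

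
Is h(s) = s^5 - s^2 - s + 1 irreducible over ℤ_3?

Check for roots in ℤ_3: h(0) = 1; h(1) = 0 → root; h(2) = 0 → root.
h(1) = 0, so (s − 1) divides h(s); h is reducible.

No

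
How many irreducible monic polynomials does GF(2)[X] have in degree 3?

The number of monic irreducibles of degree 3 over GF(2) is (1/3)·Σ_{d∣3} μ(3/d) 2^d.
Divisors of 3: 1, 3; μ(3/d) for each: -1, 1.
Σ = − 2^1 + 2^3 = 6.
N = 6/3 = 2.

2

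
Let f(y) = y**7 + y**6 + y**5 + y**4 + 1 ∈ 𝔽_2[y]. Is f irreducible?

Yes

Check for roots in 𝔽_2: f(0) = 1; f(1) = 1.
No roots, so no linear factors.
Monic irreducibles of degree 2 over GF(2): y**2 + y + 1.
None of them divide f (all give nonzero remainder).
Monic irreducibles of degree 3 over GF(2): y**3 + y + 1, y**3 + y**2 + 1.
None of them divide f (all give nonzero remainder).
No irreducible factor of degree ≤ 3 exists, so f is irreducible over GF(2).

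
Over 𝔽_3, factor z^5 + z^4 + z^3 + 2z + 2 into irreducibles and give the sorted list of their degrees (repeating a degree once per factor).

Write h(z) = z^5 + z^4 + z^3 + 2z + 2.
Roots in 𝔽_3: h(0) = 2; h(1) = 1; h(2) = 2.
Complete factorization: h(z) = (z^2 + z + 2)·(z^3 + 2z + 1).
Factor degrees with multiplicity: 2 + 3 = 5.

2, 3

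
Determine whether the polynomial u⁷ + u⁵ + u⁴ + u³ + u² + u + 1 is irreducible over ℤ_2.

Write m(u) = u⁷ + u⁵ + u⁴ + u³ + u² + u + 1.
Check for roots in ℤ_2: m(0) = 1; m(1) = 1.
No roots, so no linear factors.
Monic irreducibles of degree 2 over GF(2): u² + u + 1.
None of them divide m (all give nonzero remainder).
Monic irreducibles of degree 3 over GF(2): u³ + u + 1, u³ + u² + 1.
None of them divide m (all give nonzero remainder).
No irreducible factor of degree ≤ 3 exists, so m is irreducible over GF(2).

Yes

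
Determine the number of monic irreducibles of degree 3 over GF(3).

x^(3^3) − x is the product of all monic irreducibles of degree dividing 3; Möbius inversion gives N = (1/3) Σ μ(3/d)·3^d.
Divisors of 3: 1, 3; μ(3/d) for each: -1, 1.
Σ = − 3^1 + 3^3 = 24.
N = 24/3 = 8.

8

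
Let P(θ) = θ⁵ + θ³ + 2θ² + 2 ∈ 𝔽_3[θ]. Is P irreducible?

Check for roots in 𝔽_3: P(0) = 2; P(1) = 0 → root; P(2) = 2.
P(1) = 0, so (θ − 1) divides P(θ); P is reducible.

No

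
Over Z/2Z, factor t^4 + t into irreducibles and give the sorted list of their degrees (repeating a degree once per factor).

1, 1, 2

Write g(t) = t^4 + t.
Roots in Z/2Z: g(0) = 0 → root; g(1) = 0 → root.
Linear factors from roots: (t), (t + 1).
Complete factorization: g(t) = (t)·(t + 1)·(t^2 + t + 1).
Factor degrees with multiplicity: 1 + 1 + 2 = 4.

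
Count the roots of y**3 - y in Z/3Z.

3

Write g(y) = y**3 - y.
Evaluate at each of the 3 elements of Z/3Z:
g(0) = 0 → root; g(1) = 0 → root; g(2) = 0 → root.
Roots: {0, 1, 2}.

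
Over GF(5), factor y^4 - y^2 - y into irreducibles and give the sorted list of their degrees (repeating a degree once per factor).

Write h(y) = y^4 - y^2 - y.
Roots in GF(5): h(0) = 0 → root; h(1) = 4; h(2) = 0 → root; h(3) = 4; h(4) = 1.
Linear factors from roots: (y), (y - 2).
Complete factorization: h(y) = (y)·(y - 2)·(y^2 + 2y - 2).
Factor degrees with multiplicity: 1 + 1 + 2 = 4.

1, 1, 2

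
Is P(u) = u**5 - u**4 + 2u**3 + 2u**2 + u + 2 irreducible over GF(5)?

Yes

Check for roots in GF(5): P(0) = 2; P(1) = 2; P(2) = 4; P(3) = 4; P(4) = 4.
No roots, so no linear factors.
Degree-2 irreducible divisors: test the 10 monic irreducibles of degree 2 over GF(5).
None of them divide P (all give nonzero remainder).
No irreducible factor of degree ≤ 2 exists, so P is irreducible over GF(5).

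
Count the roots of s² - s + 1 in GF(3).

1

Write P(s) = s² - s + 1.
Evaluate at each of the 3 elements of GF(3):
P(0) = 1; P(1) = 1; P(2) = 0 → root.
Roots: {2}.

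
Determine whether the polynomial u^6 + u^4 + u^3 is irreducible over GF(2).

Write m(u) = u^6 + u^4 + u^3.
Check for roots in GF(2): m(0) = 0 → root; m(1) = 1.
m(0) = 0, so (u) divides m(u); m is reducible.

No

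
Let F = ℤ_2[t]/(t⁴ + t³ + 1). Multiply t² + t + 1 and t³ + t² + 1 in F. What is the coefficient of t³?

1

Multiply in ℤ_2[t]: (t² + t + 1)·(t³ + t² + 1) = t⁵ + t + 1.
Reduce using t⁴ ≡ t³ + 1 (mod t⁴ + t³ + 1).
Reduced: t³.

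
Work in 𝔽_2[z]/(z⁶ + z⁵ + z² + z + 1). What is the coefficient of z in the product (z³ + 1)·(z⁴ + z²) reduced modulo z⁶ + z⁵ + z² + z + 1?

Multiply in 𝔽_2[z]: (z³ + 1)·(z⁴ + z²) = z⁷ + z⁵ + z⁴ + z².
Reduce using z⁶ ≡ z⁵ + z² + z + 1 (mod z⁶ + z⁵ + z² + z + 1).
Reduced: z⁴ + z³ + z² + 1.

0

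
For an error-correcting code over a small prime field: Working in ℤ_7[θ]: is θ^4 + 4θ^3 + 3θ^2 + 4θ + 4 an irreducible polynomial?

Write m(θ) = θ^4 + 4θ^3 + 3θ^2 + 4θ + 4.
Check for roots in ℤ_7: m(0) = 4; m(1) = 2; m(2) = 2; m(3) = 1; m(4) = 6; m(5) = 6; m(6) = 0 → root.
m(6) = 0, so (θ − 6) divides m(θ); m is reducible.

No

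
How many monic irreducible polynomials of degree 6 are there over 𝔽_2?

9

x^(2^6) − x is the product of all monic irreducibles of degree dividing 6; Möbius inversion gives N = (1/6) Σ μ(6/d)·2^d.
Divisors of 6: 1, 2, 3, 6; μ(6/d) for each: 1, -1, -1, 1.
Σ = 2^1 − 2^2 − 2^3 + 2^6 = 54.
N = 54/6 = 9.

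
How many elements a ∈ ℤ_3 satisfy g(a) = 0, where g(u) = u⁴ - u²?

3

Evaluate at each of the 3 elements of ℤ_3:
g(0) = 0 → root; g(1) = 0 → root; g(2) = 0 → root.
Roots: {0, 1, 2}.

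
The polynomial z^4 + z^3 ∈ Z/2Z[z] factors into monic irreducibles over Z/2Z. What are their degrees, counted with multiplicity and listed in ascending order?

Write h(z) = z^4 + z^3.
Roots in Z/2Z: h(0) = 0 → root; h(1) = 0 → root.
Linear factors from roots: (z), (z + 1).
Complete factorization: h(z) = (z + 1)·(z)^3.
Factor degrees with multiplicity: 1 + 1 + 1 + 1 = 4.

1, 1, 1, 1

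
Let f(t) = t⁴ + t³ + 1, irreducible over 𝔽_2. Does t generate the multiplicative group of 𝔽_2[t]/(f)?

|GF(2^4)^×| = 2^4 − 1 = 15. Prime factorization: 15 = 3·5.
f is primitive ⇔ t has order 15 in GF(2)[t]/(f), i.e. t^(15/q) ≠ 1 for each prime q | 15.
t^(5) mod f = t³ + t + 1.
t^(3) mod f = t³.
None equal 1, so t has full order 15; f is primitive.

Yes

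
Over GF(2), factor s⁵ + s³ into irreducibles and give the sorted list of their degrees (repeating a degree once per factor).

1, 1, 1, 1, 1

Write f(s) = s⁵ + s³.
Roots in GF(2): f(0) = 0 → root; f(1) = 0 → root.
Linear factors from roots: (s), (s + 1).
Complete factorization: f(s) = (s + 1)^2·(s)^3.
Factor degrees with multiplicity: 1 + 1 + 1 + 1 + 1 = 5.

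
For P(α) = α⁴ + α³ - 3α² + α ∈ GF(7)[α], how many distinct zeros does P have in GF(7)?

4

Evaluate at each of the 7 elements of GF(7):
P(0) = 0 → root; P(1) = 0 → root; P(2) = 0 → root; P(3) = 0 → root; P(4) = 3; P(5) = 1; P(6) = 3.
Roots: {0, 1, 2, 3}.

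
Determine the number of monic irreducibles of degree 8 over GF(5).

48750

The number of monic irreducibles of degree 8 over GF(5) is (1/8)·Σ_{d∣8} μ(8/d) 5^d.
Divisors of 8: 1, 2, 4, 8; μ(8/d) for each: 0, 0, -1, 1.
Σ = − 5^4 + 5^8 = 390000.
N = 390000/8 = 48750.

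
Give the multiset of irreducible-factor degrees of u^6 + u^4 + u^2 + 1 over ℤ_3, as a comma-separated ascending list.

2, 2, 2

Write g(u) = u^6 + u^4 + u^2 + 1.
Roots in ℤ_3: g(0) = 1; g(1) = 1; g(2) = 1.
Complete factorization: g(u) = (u^2 + 1)·(u^2 + u + 2)·(u^2 + 2u + 2).
Factor degrees with multiplicity: 2 + 2 + 2 = 6.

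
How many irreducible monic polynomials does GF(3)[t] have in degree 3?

8

By the necklace-counting formula, N_3(3) = (1/3) Σ_{d|3} μ(3/d)·3^d.
Divisors of 3: 1, 3; μ(3/d) for each: -1, 1.
Σ = − 3^1 + 3^3 = 24.
N = 24/3 = 8.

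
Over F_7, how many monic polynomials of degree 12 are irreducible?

The number of monic irreducibles of degree 12 over GF(7) is (1/12)·Σ_{d∣12} μ(12/d) 7^d.
Divisors of 12: 1, 2, 3, 4, 6, 12; μ(12/d) for each: 0, 1, 0, -1, -1, 1.
Σ = 7^2 − 7^4 − 7^6 + 7^12 = 13841167200.
N = 13841167200/12 = 1153430600.

1153430600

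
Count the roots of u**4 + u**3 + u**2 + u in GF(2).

Write g(u) = u**4 + u**3 + u**2 + u.
Evaluate at each of the 2 elements of GF(2):
g(0) = 0 → root; g(1) = 0 → root.
Roots: {0, 1}.

2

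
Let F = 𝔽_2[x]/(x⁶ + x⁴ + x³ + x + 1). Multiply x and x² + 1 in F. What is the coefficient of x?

1

Multiply in 𝔽_2[x]: (x)·(x² + 1) = x³ + x.
Reduced: x³ + x.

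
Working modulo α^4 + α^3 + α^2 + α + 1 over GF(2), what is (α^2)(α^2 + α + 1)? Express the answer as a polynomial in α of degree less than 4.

α + 1

Multiply in GF(2)[α]: (α^2)·(α^2 + α + 1) = α^4 + α^3 + α^2.
Reduce using α^4 ≡ α^3 + α^2 + α + 1 (mod α^4 + α^3 + α^2 + α + 1).
Reduced: α + 1.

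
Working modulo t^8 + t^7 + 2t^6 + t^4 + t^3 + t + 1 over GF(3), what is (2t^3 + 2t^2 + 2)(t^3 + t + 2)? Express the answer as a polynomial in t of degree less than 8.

2t^6 + 2t^5 + 2t^4 + 2t^3 + t^2 + 2t + 1

Multiply in GF(3)[t]: (2t^3 + 2t^2 + 2)·(t^3 + t + 2) = 2t^6 + 2t^5 + 2t^4 + 2t^3 + t^2 + 2t + 1.
Reduced: 2t^6 + 2t^5 + 2t^4 + 2t^3 + t^2 + 2t + 1.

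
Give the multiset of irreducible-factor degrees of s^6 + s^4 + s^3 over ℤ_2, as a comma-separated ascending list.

Write h(s) = s^6 + s^4 + s^3.
Roots in ℤ_2: h(0) = 0 → root; h(1) = 1.
Linear factors from roots: (s).
Complete factorization: h(s) = (s)^3·(s^3 + s + 1).
Factor degrees with multiplicity: 1 + 1 + 1 + 3 = 6.

1, 1, 1, 3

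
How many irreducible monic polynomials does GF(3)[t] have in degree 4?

By the necklace-counting formula, N_3(4) = (1/4) Σ_{d|4} μ(4/d)·3^d.
Divisors of 4: 1, 2, 4; μ(4/d) for each: 0, -1, 1.
Σ = − 3^2 + 3^4 = 72.
N = 72/4 = 18.

18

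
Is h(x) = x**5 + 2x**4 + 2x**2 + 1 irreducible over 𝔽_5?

Check for roots in 𝔽_5: h(0) = 1; h(1) = 1; h(2) = 3; h(3) = 4; h(4) = 4.
No roots, so no linear factors.
Degree-2 irreducible divisors: test the 10 monic irreducibles of degree 2 over GF(5).
None of them divide h (all give nonzero remainder).
No irreducible factor of degree ≤ 2 exists, so h is irreducible over GF(5).

Yes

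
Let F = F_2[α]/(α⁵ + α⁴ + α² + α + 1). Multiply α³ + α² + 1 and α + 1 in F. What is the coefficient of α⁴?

Multiply in F_2[α]: (α³ + α² + 1)·(α + 1) = α⁴ + α² + α + 1.
Reduced: α⁴ + α² + α + 1.

1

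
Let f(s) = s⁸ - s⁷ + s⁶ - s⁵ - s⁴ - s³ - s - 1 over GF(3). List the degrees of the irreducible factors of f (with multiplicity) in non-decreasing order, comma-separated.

Roots in GF(3): f(0) = 2; f(1) = 2; f(2) = 1.
Complete factorization: f(s) = (s⁸ - s⁷ + s⁶ - s⁵ - s⁴ - s³ - s - 1).
Factor degrees with multiplicity: 8 = 8.

8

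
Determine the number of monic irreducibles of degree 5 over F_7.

3360

The number of monic irreducibles of degree 5 over GF(7) is (1/5)·Σ_{d∣5} μ(5/d) 7^d.
Divisors of 5: 1, 5; μ(5/d) for each: -1, 1.
Σ = − 7^1 + 7^5 = 16800.
N = 16800/5 = 3360.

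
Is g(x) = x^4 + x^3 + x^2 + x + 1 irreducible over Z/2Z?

Check for roots in Z/2Z: g(0) = 1; g(1) = 1.
No roots, so no linear factors.
Monic irreducibles of degree 2 over GF(2): x^2 + x + 1.
None of them divide g (all give nonzero remainder).
No irreducible factor of degree ≤ 2 exists, so g is irreducible over GF(2).

Yes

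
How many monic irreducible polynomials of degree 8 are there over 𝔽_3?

810

By the necklace-counting formula, N_3(8) = (1/8) Σ_{d|8} μ(8/d)·3^d.
Divisors of 8: 1, 2, 4, 8; μ(8/d) for each: 0, 0, -1, 1.
Σ = − 3^4 + 3^8 = 6480.
N = 6480/8 = 810.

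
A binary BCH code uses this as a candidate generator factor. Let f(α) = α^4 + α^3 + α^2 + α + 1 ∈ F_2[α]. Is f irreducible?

Yes

Check for roots in F_2: f(0) = 1; f(1) = 1.
No roots, so no linear factors.
Monic irreducibles of degree 2 over GF(2): α^2 + α + 1.
None of them divide f (all give nonzero remainder).
No irreducible factor of degree ≤ 2 exists, so f is irreducible over GF(2).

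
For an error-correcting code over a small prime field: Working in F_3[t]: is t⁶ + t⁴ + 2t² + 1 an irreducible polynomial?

Write P(t) = t⁶ + t⁴ + 2t² + 1.
Check for roots in F_3: P(0) = 1; P(1) = 2; P(2) = 2.
No roots, so no linear factors.
Monic irreducibles of degree 2 over GF(3): t² + 1, t² + t + 2, t² + 2t + 2.
None of them divide P (all give nonzero remainder).
Degree-3 irreducible divisors: test the 8 monic irreducibles of degree 3 over GF(3).
None of them divide P (all give nonzero remainder).
No irreducible factor of degree ≤ 3 exists, so P is irreducible over GF(3).

Yes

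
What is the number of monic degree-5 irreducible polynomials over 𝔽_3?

48

x^(3^5) − x is the product of all monic irreducibles of degree dividing 5; Möbius inversion gives N = (1/5) Σ μ(5/d)·3^d.
Divisors of 5: 1, 5; μ(5/d) for each: -1, 1.
Σ = − 3^1 + 3^5 = 240.
N = 240/5 = 48.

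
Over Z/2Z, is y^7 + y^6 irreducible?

Write m(y) = y^7 + y^6.
Check for roots in Z/2Z: m(0) = 0 → root; m(1) = 0 → root.
m(0) = 0, so (y) divides m(y); m is reducible.

No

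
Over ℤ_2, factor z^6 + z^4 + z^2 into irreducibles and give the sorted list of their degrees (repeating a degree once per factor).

1, 1, 2, 2

Write g(z) = z^6 + z^4 + z^2.
Roots in ℤ_2: g(0) = 0 → root; g(1) = 1.
Linear factors from roots: (z).
Complete factorization: g(z) = (z)^2·(z^2 + z + 1)^2.
Factor degrees with multiplicity: 1 + 1 + 2 + 2 = 6.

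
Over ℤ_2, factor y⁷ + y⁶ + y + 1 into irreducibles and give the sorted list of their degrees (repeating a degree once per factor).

Write f(y) = y⁷ + y⁶ + y + 1.
Roots in ℤ_2: f(0) = 1; f(1) = 0 → root.
Linear factors from roots: (y + 1).
Complete factorization: f(y) = (y + 1)^3·(y² + y + 1)^2.
Factor degrees with multiplicity: 1 + 1 + 1 + 2 + 2 = 7.

1, 1, 1, 2, 2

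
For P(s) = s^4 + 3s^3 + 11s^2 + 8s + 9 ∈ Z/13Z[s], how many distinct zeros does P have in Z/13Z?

1

Evaluate at each of the 13 elements of Z/13Z:
P(0) = 9; P(1) = 6; P(2) = 5; P(3) = 8; P(4) = 2; P(5) = 11; P(6) = 5; P(7) = 4; P(8) = 0 → root; P(9) = 9; P(10) = 6; P(11) = 3; P(12) = 10.
Roots: {8}.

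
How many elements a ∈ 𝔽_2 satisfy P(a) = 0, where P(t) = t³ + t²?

Evaluate at each of the 2 elements of 𝔽_2:
P(0) = 0 → root; P(1) = 0 → root.
Roots: {0, 1}.

2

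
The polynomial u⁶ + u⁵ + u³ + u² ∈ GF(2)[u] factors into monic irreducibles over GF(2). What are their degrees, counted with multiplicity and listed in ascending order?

Write h(u) = u⁶ + u⁵ + u³ + u².
Roots in GF(2): h(0) = 0 → root; h(1) = 0 → root.
Linear factors from roots: (u), (u + 1).
Complete factorization: h(u) = (u)^2·(u + 1)^2·(u² + u + 1).
Factor degrees with multiplicity: 1 + 1 + 1 + 1 + 2 = 6.

1, 1, 1, 1, 2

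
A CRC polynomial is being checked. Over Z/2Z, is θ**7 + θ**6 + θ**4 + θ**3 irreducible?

No

Write P(θ) = θ**7 + θ**6 + θ**4 + θ**3.
Check for roots in Z/2Z: P(0) = 0 → root; P(1) = 0 → root.
P(0) = 0, so (θ) divides P(θ); P is reducible.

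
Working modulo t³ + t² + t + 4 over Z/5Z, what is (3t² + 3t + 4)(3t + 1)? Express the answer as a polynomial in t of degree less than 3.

3t^2 + t + 3

Multiply in Z/5Z[t]: (3t² + 3t + 4)·(3t + 1) = 4t³ + 2t² + 4.
Reduce using t³ ≡ 4t² + 4t + 1 (mod t³ + t² + t + 4).
Reduced: 3t² + t + 3.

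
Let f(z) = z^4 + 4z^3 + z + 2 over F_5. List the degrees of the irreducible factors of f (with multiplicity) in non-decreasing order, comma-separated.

4

Roots in F_5: f(0) = 2; f(1) = 3; f(2) = 2; f(3) = 4; f(4) = 3.
Complete factorization: f(z) = (z^4 + 4z^3 + z + 2).
Factor degrees with multiplicity: 4 = 4.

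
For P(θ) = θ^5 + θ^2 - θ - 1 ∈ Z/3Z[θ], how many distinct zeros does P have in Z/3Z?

Evaluate at each of the 3 elements of Z/3Z:
P(0) = 2; P(1) = 0 → root; P(2) = 0 → root.
Roots: {1, 2}.

2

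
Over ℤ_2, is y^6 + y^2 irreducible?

No

Write f(y) = y^6 + y^2.
Check for roots in ℤ_2: f(0) = 0 → root; f(1) = 0 → root.
f(0) = 0, so (y) divides f(y); f is reducible.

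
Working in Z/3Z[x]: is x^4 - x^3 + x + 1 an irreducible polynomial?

Yes

Write P(x) = x^4 - x^3 + x + 1.
Check for roots in Z/3Z: P(0) = 1; P(1) = 2; P(2) = 2.
No roots, so no linear factors.
Monic irreducibles of degree 2 over GF(3): x^2 + 1, x^2 + x - 1, x^2 - x - 1.
None of them divide P (all give nonzero remainder).
No irreducible factor of degree ≤ 2 exists, so P is irreducible over GF(3).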